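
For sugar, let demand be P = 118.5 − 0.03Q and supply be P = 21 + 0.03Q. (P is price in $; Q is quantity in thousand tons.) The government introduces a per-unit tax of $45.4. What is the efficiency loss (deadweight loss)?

$17176.33 thousand

Competitive equilibrium: 118.5 − 0.03Q = 21 + 0.03Q → Q* = 1625, P* = 69.75.
With the tax, the buyer price exceeds the seller price by 45.4: (118.5 − 0.03Q) − (21 + 0.03Q) = 45.4 → Q' = 868.3333.
ΔQ = 1625 − 868.3333 = 756.6667; the wedge equals the tax, 45.4.
DWL = ½ × 756.6667 × 45.4 = $17176.33 thousand.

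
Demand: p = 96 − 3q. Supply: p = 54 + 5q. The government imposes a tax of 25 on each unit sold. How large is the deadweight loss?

Competitive equilibrium: 96 − 3q = 54 + 5q → q* = 5.25, p* = 80.25.
With the tax, the buyer price exceeds the seller price by 25: (96 − 3q) − (54 + 5q) = 25 → q' = 2.125.
Δq = 5.25 − 2.125 = 3.125; the wedge equals the tax, 25.
DWL = ½ × 3.125 × 25 = 39.06.

39.06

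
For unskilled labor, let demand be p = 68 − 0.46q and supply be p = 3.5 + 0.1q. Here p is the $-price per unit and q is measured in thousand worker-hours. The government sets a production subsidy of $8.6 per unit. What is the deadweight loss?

$66.04 thousand

Competitive equilibrium: 68 − 0.46q = 3.5 + 0.1q → q* = 115.1786, p* = 15.0179.
The subsidy lowers effective supply by 8.6: p = 0.1q − 5.1.
New quantity: 68 − 0.46q = 0.1q − 5.1 → q' = 130.5357.
Overproduction Δq = 130.5357 − 115.1786 = 15.3571; wedge = subsidy = 8.6.
Deadweight loss = ½ × 15.3571 × 8.6 = $66.04 thousand.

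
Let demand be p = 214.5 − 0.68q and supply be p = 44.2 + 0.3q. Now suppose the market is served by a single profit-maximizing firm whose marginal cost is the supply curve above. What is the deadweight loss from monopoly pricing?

Competitive equilibrium: 214.5 − 0.68q = 44.2 + 0.3q → q* = 173.7755, p* = 96.3327.
Marginal revenue: MR = 214.5 − 1.36q. Set MR = MC: 214.5 − 1.36q = 44.2 + 0.3q → q_m = 102.5904.
Price p_m = 214.5 − 0.68·102.5904 = 144.7385; MC(q_m) = 44.2 + 0.3·102.5904 = 74.9771.
Competitive q* = 173.7755, so Δq = 71.1851; wedge = 144.7385 − 74.9771 = 69.7614.
Welfare loss = ½ × 71.1851 × 69.7614 = 2482.99.

2482.99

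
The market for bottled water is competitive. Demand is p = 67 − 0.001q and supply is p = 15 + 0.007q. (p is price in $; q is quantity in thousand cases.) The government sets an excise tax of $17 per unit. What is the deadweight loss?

$18062.50 thousand

Competitive equilibrium: 67 − 0.001q = 15 + 0.007q → q* = 6500, p* = 60.5.
With the tax, the buyer price exceeds the seller price by 17: (67 − 0.001q) − (15 + 0.007q) = 17 → q' = 4375.
Δq = 6500 − 4375 = 2125; the wedge equals the tax, 17.
Welfare loss = ½ × 2125 × 17 = $18062.50 thousand.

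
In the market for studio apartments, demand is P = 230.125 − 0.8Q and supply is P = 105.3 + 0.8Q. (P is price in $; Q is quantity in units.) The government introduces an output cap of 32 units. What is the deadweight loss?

Competitive equilibrium: 230.125 − 0.8Q = 105.3 + 0.8Q → Q* = 78.0156, P* = 167.7125.
At Q = 32: demand price = 230.125 − 0.8·32 = 204.525; supply price = 105.3 + 0.8·32 = 130.9.
ΔQ = 78.0156 − 32 = 46.0156; wedge = 204.525 − 130.9 = 73.625.
Deadweight loss = ½ × 46.0156 × 73.625 = $1693.95.

$1693.95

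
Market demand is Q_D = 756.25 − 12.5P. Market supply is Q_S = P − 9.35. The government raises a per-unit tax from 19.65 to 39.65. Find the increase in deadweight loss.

In inverse form: demand P = 60.5 − 0.08Q, supply P = 9.35 + Q.
Competitive equilibrium: 60.5 − 0.08Q = 9.35 + Q → Q* = 47.3611, P* = 56.7111.
For a per-unit tax t: ΔQ = t/1.08, so DWL = ½·t·(t/1.08) = t²/2.16.
At t = 19.65: DWL = 178.76. At t = 39.65: DWL = 727.834.
Increase = 727.834 − 178.76 = 549.07.

549.07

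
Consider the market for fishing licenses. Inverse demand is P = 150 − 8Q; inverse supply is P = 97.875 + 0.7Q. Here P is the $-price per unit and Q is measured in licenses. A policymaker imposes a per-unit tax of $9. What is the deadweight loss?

Competitive equilibrium: 150 − 8Q = 97.875 + 0.7Q → Q* = 5.9914, P* = 102.069.
With the tax, the buyer price exceeds the seller price by 9: (150 − 8Q) − (97.875 + 0.7Q) = 9 → Q' = 4.9569.
ΔQ = 5.9914 − 4.9569 = 1.0345; the wedge equals the tax, 9.
The triangle = ½ × 1.0345 × 9 = $4.66.

$4.66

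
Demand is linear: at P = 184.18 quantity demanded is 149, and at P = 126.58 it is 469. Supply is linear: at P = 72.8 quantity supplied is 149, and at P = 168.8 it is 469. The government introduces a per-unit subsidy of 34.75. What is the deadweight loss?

Demand slope = (126.58 − 184.18)/(469 − 149) = −0.18, so P = 211 − 0.18Q.
Supply slope = (168.8 − 72.8)/(469 − 149) = 0.3, so P = 28.1 + 0.3Q.
Competitive equilibrium: 211 − 0.18Q = 28.1 + 0.3Q → Q* = 381.0417, P* = 142.4125.
The subsidy lowers effective supply by 34.75: P = 0.3Q − 6.65.
New quantity: 211 − 0.18Q = 0.3Q − 6.65 → Q' = 453.4375.
Overproduction ΔQ = 453.4375 − 381.0417 = 72.3958; wedge = subsidy = 34.75.
The triangle = ½ × 72.3958 × 34.75 = 1257.88.

1257.88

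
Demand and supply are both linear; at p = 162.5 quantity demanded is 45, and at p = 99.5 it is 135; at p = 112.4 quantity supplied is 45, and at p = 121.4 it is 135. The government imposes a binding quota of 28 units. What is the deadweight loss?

Demand slope = (99.5 − 162.5)/(135 − 45) = −0.7, so p = 194 − 0.7q.
Supply slope = (121.4 − 112.4)/(135 − 45) = 0.1, so p = 107.9 + 0.1q.
Competitive equilibrium: 194 − 0.7q = 107.9 + 0.1q → q* = 107.625, p* = 118.6625.
At q = 28: demand price = 194 − 0.7·28 = 174.4; supply price = 107.9 + 0.1·28 = 110.7.
Δq = 107.625 − 28 = 79.625; wedge = 174.4 − 110.7 = 63.7.
The triangle = ½ × 79.625 × 63.7 = 2536.06.

2536.06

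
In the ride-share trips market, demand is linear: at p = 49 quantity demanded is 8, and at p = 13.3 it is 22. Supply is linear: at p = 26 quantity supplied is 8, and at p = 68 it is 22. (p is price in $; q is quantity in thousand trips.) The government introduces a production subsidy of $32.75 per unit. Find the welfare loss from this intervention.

$96.63 thousand

Demand slope = (13.3 − 49)/(22 − 8) = −2.55, so p = 69.4 − 2.55q.
Supply slope = (68 − 26)/(22 − 8) = 3, so p = 2 + 3q.
Competitive equilibrium: 69.4 − 2.55q = 2 + 3q → q* = 12.1441, p* = 38.4324.
The subsidy lowers effective supply by 32.75: p = 3q − 30.75.
New quantity: 69.4 − 2.55q = 3q − 30.75 → q' = 18.045.
Overproduction Δq = 18.045 − 12.1441 = 5.9009; wedge = subsidy = 32.75.
Welfare loss = ½ × 5.9009 × 32.75 = $96.63 thousand.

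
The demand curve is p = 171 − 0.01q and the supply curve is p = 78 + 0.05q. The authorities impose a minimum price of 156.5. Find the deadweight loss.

Competitive equilibrium: 171 − 0.01q = 78 + 0.05q → q* = 1550, p* = 155.5.
At the floor p = 156.5, quantity demanded = (171 − 156.5)/0.01 = 1450.
Sellers' marginal cost at q' = 1450: 78 + 0.05·1450 = 150.5.
Δq = 1550 − 1450 = 100; wedge = 156.5 − 150.5 = 6.
The triangle = ½ × 100 × 6 = 300.

300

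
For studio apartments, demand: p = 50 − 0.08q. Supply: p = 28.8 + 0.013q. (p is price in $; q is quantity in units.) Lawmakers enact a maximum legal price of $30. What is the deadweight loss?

Competitive equilibrium: 50 − 0.08q = 28.8 + 0.013q → q* = 227.95699, p* = 31.76344.
At the ceiling p = 30, quantity supplied = (30 − 28.8)/0.013 = 92.30769.
Willingness to pay at q' = 92.30769: 50 − 0.08·92.30769 = 42.61538.
Δq = 227.95699 − 92.30769 = 135.6493; wedge = 42.61538 − 30 = 12.61538.
DWL = ½ × 135.6493 × 12.61538 = $855.63.

$855.63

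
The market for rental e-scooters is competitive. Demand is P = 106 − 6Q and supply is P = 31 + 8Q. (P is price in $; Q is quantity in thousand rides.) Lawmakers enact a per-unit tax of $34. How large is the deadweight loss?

Competitive equilibrium: 106 − 6Q = 31 + 8Q → Q* = 5.35714, P* = 73.85714.
With the tax, the buyer price exceeds the seller price by 34: (106 − 6Q) − (31 + 8Q) = 34 → Q' = 2.92857.
ΔQ = 5.35714 − 2.92857 = 2.42857; the wedge equals the tax, 34.
Deadweight loss = ½ × 2.42857 × 34 = $41.29 thousand.

$41.29 thousand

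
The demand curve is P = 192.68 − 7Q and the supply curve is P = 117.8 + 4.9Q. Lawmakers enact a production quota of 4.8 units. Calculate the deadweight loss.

Competitive equilibrium: 192.68 − 7Q = 117.8 + 4.9Q → Q* = 6.2924, P* = 148.6329.
At Q = 4.8: demand price = 192.68 − 7·4.8 = 159.08; supply price = 117.8 + 4.9·4.8 = 141.32.
ΔQ = 6.2924 − 4.8 = 1.4924; wedge = 159.08 − 141.32 = 17.76.
Deadweight loss = ½ × 1.4924 × 17.76 = 13.25.

13.25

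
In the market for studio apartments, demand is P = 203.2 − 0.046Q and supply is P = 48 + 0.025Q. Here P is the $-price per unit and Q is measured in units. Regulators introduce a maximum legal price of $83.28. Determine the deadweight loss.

Competitive equilibrium: 203.2 − 0.046Q = 48 + 0.025Q → Q* = 2185.9155, P* = 102.6479.
At the ceiling P = 83.28, quantity supplied = (83.28 − 48)/0.025 = 1411.2.
Willingness to pay at Q' = 1411.2: 203.2 − 0.046·1411.2 = 138.2848.
ΔQ = 2185.9155 − 1411.2 = 774.7155; wedge = 138.2848 − 83.28 = 55.0048.
Welfare loss = ½ × 774.7155 × 55.0048 = $21306.54.

$21306.54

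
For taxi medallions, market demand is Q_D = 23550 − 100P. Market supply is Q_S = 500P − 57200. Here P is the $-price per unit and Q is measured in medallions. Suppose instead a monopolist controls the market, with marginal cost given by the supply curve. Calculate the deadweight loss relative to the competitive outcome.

In inverse form: demand P = 235.5 − 0.01Q, supply P = 114.4 + 0.002Q.
Competitive equilibrium: 235.5 − 0.01Q = 114.4 + 0.002Q → Q* = 10091.6666667, P* = 134.5833333.
Marginal revenue: MR = 235.5 − 0.02Q. Set MR = MC: 235.5 − 0.02Q = 114.4 + 0.002Q → Q_m = 5504.5454545.
Price P_m = 235.5 − 0.01·5504.5454545 = 180.4545455; MC(Q_m) = 114.4 + 0.002·5504.5454545 = 125.4090909.
Competitive Q* = 10091.6666667, so ΔQ = 4587.1212122; wedge = 180.4545455 − 125.4090909 = 55.0454546.
Deadweight loss = ½ × 4587.1212122 × 55.0454546 = $126250.09.

$126250.09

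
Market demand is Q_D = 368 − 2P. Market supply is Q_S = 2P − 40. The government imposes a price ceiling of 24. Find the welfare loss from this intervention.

In inverse form: demand P = 184 − 0.5Q, supply P = 20 + 0.5Q.
Competitive equilibrium: 184 − 0.5Q = 20 + 0.5Q → Q* = 164, P* = 102.
At the ceiling P = 24, quantity supplied = (24 − 20)/0.5 = 8.
Willingness to pay at Q' = 8: 184 − 0.5·8 = 180.
ΔQ = 164 − 8 = 156; wedge = 180 − 24 = 156.
The triangle = ½ × 156 × 156 = 12168.

12168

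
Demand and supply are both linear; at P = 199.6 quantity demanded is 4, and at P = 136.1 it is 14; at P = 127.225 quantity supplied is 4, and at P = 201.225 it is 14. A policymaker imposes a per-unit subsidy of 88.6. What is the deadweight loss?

285.45

Demand slope = (136.1 − 199.6)/(14 − 4) = −6.35, so P = 225 − 6.35Q.
Supply slope = (201.225 − 127.225)/(14 − 4) = 7.4, so P = 97.625 + 7.4Q.
Competitive equilibrium: 225 − 6.35Q = 97.625 + 7.4Q → Q* = 9.26364, P* = 166.17591.
The subsidy lowers effective supply by 88.6: P = 9.025 + 7.4Q.
New quantity: 225 − 6.35Q = 9.025 + 7.4Q → Q' = 15.70727.
Overproduction ΔQ = 15.70727 − 9.26364 = 6.44363; wedge = subsidy = 88.6.
The triangle = ½ × 6.44363 × 88.6 = 285.45.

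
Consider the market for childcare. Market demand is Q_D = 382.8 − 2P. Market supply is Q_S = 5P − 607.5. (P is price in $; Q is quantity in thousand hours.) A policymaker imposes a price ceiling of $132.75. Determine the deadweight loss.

In inverse form: demand P = 191.4 − 0.5Q, supply P = 121.5 + 0.2Q.
Competitive equilibrium: 191.4 − 0.5Q = 121.5 + 0.2Q → Q* = 99.8571, P* = 141.4714.
At the ceiling P = 132.75, quantity supplied = (132.75 − 121.5)/0.2 = 56.25.
Willingness to pay at Q' = 56.25: 191.4 − 0.5·56.25 = 163.275.
ΔQ = 99.8571 − 56.25 = 43.6071; wedge = 163.275 − 132.75 = 30.525.
Welfare loss = ½ × 43.6071 × 30.525 = $665.55 thousand.

$665.55 thousand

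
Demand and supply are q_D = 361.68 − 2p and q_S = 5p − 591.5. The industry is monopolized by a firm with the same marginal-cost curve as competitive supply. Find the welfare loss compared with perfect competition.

In inverse form: demand p = 180.84 − 0.5q, supply p = 118.3 + 0.2q.
Competitive equilibrium: 180.84 − 0.5q = 118.3 + 0.2q → q* = 89.3429, p* = 136.1686.
Marginal revenue: MR = 180.84 − q. Set MR = MC: 180.84 − q = 118.3 + 0.2q → q_m = 52.1167.
Price p_m = 180.84 − 0.5·52.1167 = 154.7817; MC(q_m) = 118.3 + 0.2·52.1167 = 128.7233.
Competitive q* = 89.3429, so Δq = 37.2262; wedge = 154.7817 − 128.7233 = 26.0584.
Deadweight loss = ½ × 37.2262 × 26.0584 = 485.03.

485.03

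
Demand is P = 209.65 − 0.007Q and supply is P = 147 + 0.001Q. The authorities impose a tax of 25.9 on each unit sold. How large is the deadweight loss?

Competitive equilibrium: 209.65 − 0.007Q = 147 + 0.001Q → Q* = 7831.25, P* = 154.8313.
With the tax, the buyer price exceeds the seller price by 25.9: (209.65 − 0.007Q) − (147 + 0.001Q) = 25.9 → Q' = 4593.75.
ΔQ = 7831.25 − 4593.75 = 3237.5; the wedge equals the tax, 25.9.
The triangle = ½ × 3237.5 × 25.9 = 41925.625.

41925.625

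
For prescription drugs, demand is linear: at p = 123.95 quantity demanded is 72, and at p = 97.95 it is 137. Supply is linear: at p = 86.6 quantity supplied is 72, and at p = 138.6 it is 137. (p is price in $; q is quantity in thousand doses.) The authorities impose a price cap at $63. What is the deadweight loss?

Demand slope = (97.95 − 123.95)/(137 − 72) = −0.4, so p = 152.75 − 0.4q.
Supply slope = (138.6 − 86.6)/(137 − 72) = 0.8, so p = 29 + 0.8q.
Competitive equilibrium: 152.75 − 0.4q = 29 + 0.8q → q* = 103.125, p* = 111.5.
At the ceiling p = 63, quantity supplied = (63 − 29)/0.8 = 42.5.
Willingness to pay at q' = 42.5: 152.75 − 0.4·42.5 = 135.75.
Δq = 103.125 − 42.5 = 60.625; wedge = 135.75 − 63 = 72.75.
Deadweight loss = ½ × 60.625 × 72.75 = $2205.23 thousand.

$2205.23 thousand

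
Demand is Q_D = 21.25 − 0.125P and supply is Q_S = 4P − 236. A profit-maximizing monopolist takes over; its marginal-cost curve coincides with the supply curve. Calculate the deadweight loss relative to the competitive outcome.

In inverse form: demand P = 170 − 8Q, supply P = 59 + 0.25Q.
Competitive equilibrium: 170 − 8Q = 59 + 0.25Q → Q* = 13.4545, P* = 62.3636.
Marginal revenue: MR = 170 − 16Q. Set MR = MC: 170 − 16Q = 59 + 0.25Q → Q_m = 6.8308.
Price P_m = 170 − 8·6.8308 = 115.3536; MC(Q_m) = 59 + 0.25·6.8308 = 60.7077.
Competitive Q* = 13.4545, so ΔQ = 6.6237; wedge = 115.3536 − 60.7077 = 54.6459.
DWL = ½ × 6.6237 × 54.6459 = 180.98.

180.98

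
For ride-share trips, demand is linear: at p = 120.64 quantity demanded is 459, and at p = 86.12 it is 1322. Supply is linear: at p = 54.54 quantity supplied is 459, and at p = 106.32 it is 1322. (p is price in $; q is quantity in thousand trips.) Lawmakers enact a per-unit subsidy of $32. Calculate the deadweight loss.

$5120 thousand

Demand slope = (86.12 − 120.64)/(1322 − 459) = −0.04, so p = 139 − 0.04q.
Supply slope = (106.32 − 54.54)/(1322 − 459) = 0.06, so p = 27 + 0.06q.
Competitive equilibrium: 139 − 0.04q = 27 + 0.06q → q* = 1120, p* = 94.2.
The subsidy lowers effective supply by 32: p = 0.06q − 5.
New quantity: 139 − 0.04q = 0.06q − 5 → q' = 1440.
Overproduction Δq = 1440 − 1120 = 320; wedge = subsidy = 32.
DWL = ½ × 320 × 32 = $5120 thousand.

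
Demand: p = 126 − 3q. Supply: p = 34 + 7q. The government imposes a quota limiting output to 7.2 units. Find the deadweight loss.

Competitive equilibrium: 126 − 3q = 34 + 7q → q* = 9.2, p* = 98.4.
At q = 7.2: demand price = 126 − 3·7.2 = 104.4; supply price = 34 + 7·7.2 = 84.4.
Δq = 9.2 − 7.2 = 2; wedge = 104.4 − 84.4 = 20.
Welfare loss = ½ × 2 × 20 = 20.

20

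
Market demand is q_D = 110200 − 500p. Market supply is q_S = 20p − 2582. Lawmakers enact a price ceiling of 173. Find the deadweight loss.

20032.45

In inverse form: demand p = 220.4 − 0.002q, supply p = 129.1 + 0.05q.
Competitive equilibrium: 220.4 − 0.002q = 129.1 + 0.05q → q* = 1755.7692, p* = 216.8885.
At the ceiling p = 173, quantity supplied = (173 − 129.1)/0.05 = 878.
Willingness to pay at q' = 878: 220.4 − 0.002·878 = 218.644.
Δq = 1755.7692 − 878 = 877.7692; wedge = 218.644 − 173 = 45.644.
Deadweight loss = ½ × 877.7692 × 45.644 = 20032.45.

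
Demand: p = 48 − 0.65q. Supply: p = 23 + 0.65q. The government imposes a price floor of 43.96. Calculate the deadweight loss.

110.11

Competitive equilibrium: 48 − 0.65q = 23 + 0.65q → q* = 19.2308, p* = 35.5.
At the floor p = 43.96, quantity demanded = (48 − 43.96)/0.65 = 6.2154.
Sellers' marginal cost at q' = 6.2154: 23 + 0.65·6.2154 = 27.04.
Δq = 19.2308 − 6.2154 = 13.0154; wedge = 43.96 − 27.04 = 16.92.
Welfare loss = ½ × 13.0154 × 16.92 = 110.11.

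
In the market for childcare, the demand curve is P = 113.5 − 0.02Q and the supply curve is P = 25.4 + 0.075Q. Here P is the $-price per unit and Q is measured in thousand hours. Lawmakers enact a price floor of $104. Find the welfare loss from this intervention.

Competitive equilibrium: 113.5 − 0.02Q = 25.4 + 0.075Q → Q* = 927.3684, P* = 94.9526.
At the floor P = 104, quantity demanded = (113.5 − 104)/0.02 = 475.
Sellers' marginal cost at Q' = 475: 25.4 + 0.075·475 = 61.025.
ΔQ = 927.3684 − 475 = 452.3684; wedge = 104 − 61.025 = 42.975.
Deadweight loss = ½ × 452.3684 × 42.975 = $9720.27 thousand.

$9720.27 thousand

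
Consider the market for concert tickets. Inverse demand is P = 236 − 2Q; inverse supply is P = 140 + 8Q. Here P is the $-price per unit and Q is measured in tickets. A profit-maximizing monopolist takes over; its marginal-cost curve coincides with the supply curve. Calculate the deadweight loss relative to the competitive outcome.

Competitive equilibrium: 236 − 2Q = 140 + 8Q → Q* = 9.6, P* = 216.8.
Marginal revenue: MR = 236 − 4Q. Set MR = MC: 236 − 4Q = 140 + 8Q → Q_m = 8.
Price P_m = 236 − 2·8 = 220; MC(Q_m) = 140 + 8·8 = 204.
Competitive Q* = 9.6, so ΔQ = 1.6; wedge = 220 − 204 = 16.
DWL = ½ × 1.6 × 16 = $12.80.

$12.80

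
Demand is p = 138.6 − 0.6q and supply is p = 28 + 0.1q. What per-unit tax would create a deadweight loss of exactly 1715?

49

Competitive equilibrium: 138.6 − 0.6q = 28 + 0.1q → q* = 158, p* = 43.8.
A tax t gives Δq = t/0.7 and wedge t, so DWL = t²/1.4.
t²/1.4 = 1715 → t² = 2401 → t = 49.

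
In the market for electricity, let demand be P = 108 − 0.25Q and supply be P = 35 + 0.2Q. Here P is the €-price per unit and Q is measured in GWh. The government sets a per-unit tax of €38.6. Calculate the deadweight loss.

€1655.51

Competitive equilibrium: 108 − 0.25Q = 35 + 0.2Q → Q* = 162.2222, P* = 67.4444.
With the tax, the buyer price exceeds the seller price by 38.6: (108 − 0.25Q) − (35 + 0.2Q) = 38.6 → Q' = 76.4444.
ΔQ = 162.2222 − 76.4444 = 85.7778; the wedge equals the tax, 38.6.
Welfare loss = ½ × 85.7778 × 38.6 = €1655.51.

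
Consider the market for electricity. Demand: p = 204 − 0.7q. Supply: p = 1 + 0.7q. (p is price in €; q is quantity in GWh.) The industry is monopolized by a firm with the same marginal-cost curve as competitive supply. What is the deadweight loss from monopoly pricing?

€1635.28

Competitive equilibrium: 204 − 0.7q = 1 + 0.7q → q* = 145, p* = 102.5.
Marginal revenue: MR = 204 − 1.4q. Set MR = MC: 204 − 1.4q = 1 + 0.7q → q_m = 96.6667.
Price p_m = 204 − 0.7·96.6667 = 136.3333; MC(q_m) = 1 + 0.7·96.6667 = 68.6667.
Competitive q* = 145, so Δq = 48.3333; wedge = 136.3333 − 68.6667 = 67.6666.
The triangle = ½ × 48.3333 × 67.6666 = €1635.28.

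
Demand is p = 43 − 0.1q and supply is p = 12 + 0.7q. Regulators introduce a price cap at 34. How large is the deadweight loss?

Competitive equilibrium: 43 − 0.1q = 12 + 0.7q → q* = 38.75, p* = 39.125.
At the ceiling p = 34, quantity supplied = (34 − 12)/0.7 = 31.4286.
Willingness to pay at q' = 31.4286: 43 − 0.1·31.4286 = 39.8571.
Δq = 38.75 − 31.4286 = 7.3214; wedge = 39.8571 − 34 = 5.8571.
The triangle = ½ × 7.3214 × 5.8571 = 21.44.

21.44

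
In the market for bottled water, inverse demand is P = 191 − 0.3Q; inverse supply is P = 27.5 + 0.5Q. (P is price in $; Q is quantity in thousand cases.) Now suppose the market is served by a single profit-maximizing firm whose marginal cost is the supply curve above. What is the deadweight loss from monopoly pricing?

Competitive equilibrium: 191 − 0.3Q = 27.5 + 0.5Q → Q* = 204.375, P* = 129.6875.
Marginal revenue: MR = 191 − 0.6Q. Set MR = MC: 191 − 0.6Q = 27.5 + 0.5Q → Q_m = 148.6364.
Price P_m = 191 − 0.3·148.6364 = 146.4091; MC(Q_m) = 27.5 + 0.5·148.6364 = 101.8182.
Competitive Q* = 204.375, so ΔQ = 55.7386; wedge = 146.4091 − 101.8182 = 44.5909.
DWL = ½ × 55.7386 × 44.5909 = $1242.72 thousand.

$1242.72 thousand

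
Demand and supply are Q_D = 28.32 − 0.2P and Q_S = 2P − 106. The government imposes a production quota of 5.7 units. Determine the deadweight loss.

297.96

In inverse form: demand P = 141.6 − 5Q, supply P = 53 + 0.5Q.
Competitive equilibrium: 141.6 − 5Q = 53 + 0.5Q → Q* = 16.1091, P* = 61.0545.
At Q = 5.7: demand price = 141.6 − 5·5.7 = 113.1; supply price = 53 + 0.5·5.7 = 55.85.
ΔQ = 16.1091 − 5.7 = 10.4091; wedge = 113.1 − 55.85 = 57.25.
DWL = ½ × 10.4091 × 57.25 = 297.96.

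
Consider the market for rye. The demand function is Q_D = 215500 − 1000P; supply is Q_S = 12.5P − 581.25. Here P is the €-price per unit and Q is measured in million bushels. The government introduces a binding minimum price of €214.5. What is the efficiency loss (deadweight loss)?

€47802.47 million

In inverse form: demand P = 215.5 − 0.001Q, supply P = 46.5 + 0.08Q.
Competitive equilibrium: 215.5 − 0.001Q = 46.5 + 0.08Q → Q* = 2086.4198, P* = 213.4136.
At the floor P = 214.5, quantity demanded = (215.5 − 214.5)/0.001 = 1000.
Sellers' marginal cost at Q' = 1000: 46.5 + 0.08·1000 = 126.5.
ΔQ = 2086.4198 − 1000 = 1086.4198; wedge = 214.5 − 126.5 = 88.
DWL = ½ × 1086.4198 × 88 = €47802.47 million.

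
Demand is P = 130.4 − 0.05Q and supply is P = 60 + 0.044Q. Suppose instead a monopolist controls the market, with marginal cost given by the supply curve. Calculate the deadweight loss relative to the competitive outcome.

Competitive equilibrium: 130.4 − 0.05Q = 60 + 0.044Q → Q* = 748.9362, P* = 92.9532.
Marginal revenue: MR = 130.4 − 0.1Q. Set MR = MC: 130.4 − 0.1Q = 60 + 0.044Q → Q_m = 488.8889.
Price P_m = 130.4 − 0.05·488.8889 = 105.9556; MC(Q_m) = 60 + 0.044·488.8889 = 81.5111.
Competitive Q* = 748.9362, so ΔQ = 260.0473; wedge = 105.9556 − 81.5111 = 24.4445.
The triangle = ½ × 260.0473 × 24.4445 = 3178.36.

3178.36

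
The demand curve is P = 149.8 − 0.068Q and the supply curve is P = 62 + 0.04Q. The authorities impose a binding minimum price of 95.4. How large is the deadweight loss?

Competitive equilibrium: 149.8 − 0.068Q = 62 + 0.04Q → Q* = 812.963, P* = 94.5185.
At the floor P = 95.4, quantity demanded = (149.8 − 95.4)/0.068 = 800.
Sellers' marginal cost at Q' = 800: 62 + 0.04·800 = 94.
ΔQ = 812.963 − 800 = 12.963; wedge = 95.4 − 94 = 1.4.
DWL = ½ × 12.963 × 1.4 = 9.07.

9.07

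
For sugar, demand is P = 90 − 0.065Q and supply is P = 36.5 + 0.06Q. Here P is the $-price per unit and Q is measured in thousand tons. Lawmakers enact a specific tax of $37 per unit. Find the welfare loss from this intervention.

$5476 thousand

Competitive equilibrium: 90 − 0.065Q = 36.5 + 0.06Q → Q* = 428, P* = 62.18.
With the tax, the buyer price exceeds the seller price by 37: (90 − 0.065Q) − (36.5 + 0.06Q) = 37 → Q' = 132.
ΔQ = 428 − 132 = 296; the wedge equals the tax, 37.
The triangle = ½ × 296 × 37 = $5476 thousand.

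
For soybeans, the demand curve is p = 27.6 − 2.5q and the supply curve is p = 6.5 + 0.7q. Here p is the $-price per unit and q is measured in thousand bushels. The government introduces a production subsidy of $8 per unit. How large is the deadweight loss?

Competitive equilibrium: 27.6 − 2.5q = 6.5 + 0.7q → q* = 6.5938, p* = 11.1156.
The subsidy lowers effective supply by 8: p = 0.7q − 1.5.
New quantity: 27.6 − 2.5q = 0.7q − 1.5 → q' = 9.0938.
Overproduction Δq = 9.0938 − 6.5938 = 2.5; wedge = subsidy = 8.
Deadweight loss = ½ × 2.5 × 8 = $10 thousand.

$10 thousand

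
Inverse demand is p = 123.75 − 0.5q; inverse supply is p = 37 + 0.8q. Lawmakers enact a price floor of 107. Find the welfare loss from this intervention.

Competitive equilibrium: 123.75 − 0.5q = 37 + 0.8q → q* = 66.73077, p* = 90.38462.
At the floor p = 107, quantity demanded = (123.75 − 107)/0.5 = 33.5.
Sellers' marginal cost at q' = 33.5: 37 + 0.8·33.5 = 63.8.
Δq = 66.73077 − 33.5 = 33.23077; wedge = 107 − 63.8 = 43.2.
Welfare loss = ½ × 33.23077 × 43.2 = 717.78.

717.78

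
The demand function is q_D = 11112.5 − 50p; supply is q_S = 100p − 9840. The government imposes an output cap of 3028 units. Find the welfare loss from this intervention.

18161

In inverse form: demand p = 222.25 − 0.02q, supply p = 98.4 + 0.01q.
Competitive equilibrium: 222.25 − 0.02q = 98.4 + 0.01q → q* = 4128.3333, p* = 139.6833.
At q = 3028: demand price = 222.25 − 0.02·3028 = 161.69; supply price = 98.4 + 0.01·3028 = 128.68.
Δq = 4128.3333 − 3028 = 1100.3333; wedge = 161.69 − 128.68 = 33.01.
DWL = ½ × 1100.3333 × 33.01 = 18161.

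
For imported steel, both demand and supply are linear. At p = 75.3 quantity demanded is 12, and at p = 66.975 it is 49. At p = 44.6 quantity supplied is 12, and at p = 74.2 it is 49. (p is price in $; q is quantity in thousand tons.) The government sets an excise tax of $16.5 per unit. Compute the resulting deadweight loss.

Demand slope = (66.975 − 75.3)/(49 − 12) = −0.225, so p = 78 − 0.225q.
Supply slope = (74.2 − 44.6)/(49 − 12) = 0.8, so p = 35 + 0.8q.
Competitive equilibrium: 78 − 0.225q = 35 + 0.8q → q* = 41.9512, p* = 68.561.
With the tax, the buyer price exceeds the seller price by 16.5: (78 − 0.225q) − (35 + 0.8q) = 16.5 → q' = 25.8537.
Δq = 41.9512 − 25.8537 = 16.0975; the wedge equals the tax, 16.5.
DWL = ½ × 16.0975 × 16.5 = $132.80 thousand.

$132.80 thousand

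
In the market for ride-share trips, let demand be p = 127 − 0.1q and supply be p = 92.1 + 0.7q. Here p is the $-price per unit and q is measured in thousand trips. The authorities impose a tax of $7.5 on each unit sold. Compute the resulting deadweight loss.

Competitive equilibrium: 127 − 0.1q = 92.1 + 0.7q → q* = 43.625, p* = 122.6375.
With the tax, the buyer price exceeds the seller price by 7.5: (127 − 0.1q) − (92.1 + 0.7q) = 7.5 → q' = 34.25.
Δq = 43.625 − 34.25 = 9.375; the wedge equals the tax, 7.5.
Deadweight loss = ½ × 9.375 × 7.5 = $35.16 thousand.

$35.16 thousand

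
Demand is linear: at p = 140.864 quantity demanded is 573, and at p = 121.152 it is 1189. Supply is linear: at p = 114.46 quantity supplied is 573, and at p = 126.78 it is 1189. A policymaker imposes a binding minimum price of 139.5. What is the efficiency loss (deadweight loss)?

Demand slope = (121.152 − 140.864)/(1189 − 573) = −0.032, so p = 159.2 − 0.032q.
Supply slope = (126.78 − 114.46)/(1189 − 573) = 0.02, so p = 103 + 0.02q.
Competitive equilibrium: 159.2 − 0.032q = 103 + 0.02q → q* = 1080.7692, p* = 124.6154.
At the floor p = 139.5, quantity demanded = (159.2 − 139.5)/0.032 = 615.625.
Sellers' marginal cost at q' = 615.625: 103 + 0.02·615.625 = 115.3125.
Δq = 1080.7692 − 615.625 = 465.1442; wedge = 139.5 − 115.3125 = 24.1875.
DWL = ½ × 465.1442 × 24.1875 = 5625.34.

5625.34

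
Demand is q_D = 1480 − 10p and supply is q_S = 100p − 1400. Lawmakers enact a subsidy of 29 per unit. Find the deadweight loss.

In inverse form: demand p = 148 − 0.1q, supply p = 14 + 0.01q.
Competitive equilibrium: 148 − 0.1q = 14 + 0.01q → q* = 1218.1818, p* = 26.1818.
The subsidy lowers effective supply by 29: p = 0.01q − 15.
New quantity: 148 − 0.1q = 0.01q − 15 → q' = 1481.8182.
Overproduction Δq = 1481.8182 − 1218.1818 = 263.6364; wedge = subsidy = 29.
Welfare loss = ½ × 263.6364 × 29 = 3822.73.

3822.73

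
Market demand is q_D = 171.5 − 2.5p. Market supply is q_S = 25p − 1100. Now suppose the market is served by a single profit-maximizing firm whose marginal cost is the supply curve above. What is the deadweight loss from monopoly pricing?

155.94

In inverse form: demand p = 68.6 − 0.4q, supply p = 44 + 0.04q.
Competitive equilibrium: 68.6 − 0.4q = 44 + 0.04q → q* = 55.9091, p* = 46.2364.
Marginal revenue: MR = 68.6 − 0.8q. Set MR = MC: 68.6 − 0.8q = 44 + 0.04q → q_m = 29.2857.
Price p_m = 68.6 − 0.4·29.2857 = 56.8857; MC(q_m) = 44 + 0.04·29.2857 = 45.1714.
Competitive q* = 55.9091, so Δq = 26.6234; wedge = 56.8857 − 45.1714 = 11.7143.
DWL = ½ × 26.6234 × 11.7143 = 155.94.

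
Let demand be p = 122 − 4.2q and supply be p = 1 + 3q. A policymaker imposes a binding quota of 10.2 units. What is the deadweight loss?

157.08

Competitive equilibrium: 122 − 4.2q = 1 + 3q → q* = 16.8056, p* = 51.4167.
At q = 10.2: demand price = 122 − 4.2·10.2 = 79.16; supply price = 1 + 3·10.2 = 31.6.
Δq = 16.8056 − 10.2 = 6.6056; wedge = 79.16 − 31.6 = 47.56.
DWL = ½ × 6.6056 × 47.56 = 157.08.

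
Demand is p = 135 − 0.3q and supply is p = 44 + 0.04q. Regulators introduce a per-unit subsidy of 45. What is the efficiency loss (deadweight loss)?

Competitive equilibrium: 135 − 0.3q = 44 + 0.04q → q* = 267.6471, p* = 54.7059.
The subsidy lowers effective supply by 45: p = 0.04q − 1.
New quantity: 135 − 0.3q = 0.04q − 1 → q' = 400.
Overproduction Δq = 400 − 267.6471 = 132.3529; wedge = subsidy = 45.
The triangle = ½ × 132.3529 × 45 = 2977.94.

2977.94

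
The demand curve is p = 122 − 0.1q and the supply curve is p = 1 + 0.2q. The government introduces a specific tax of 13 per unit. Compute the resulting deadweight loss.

281.67

Competitive equilibrium: 122 − 0.1q = 1 + 0.2q → q* = 403.3333, p* = 81.6667.
With the tax, the buyer price exceeds the seller price by 13: (122 − 0.1q) − (1 + 0.2q) = 13 → q' = 360.
Δq = 403.3333 − 360 = 43.3333; the wedge equals the tax, 13.
Deadweight loss = ½ × 43.3333 × 13 = 281.67.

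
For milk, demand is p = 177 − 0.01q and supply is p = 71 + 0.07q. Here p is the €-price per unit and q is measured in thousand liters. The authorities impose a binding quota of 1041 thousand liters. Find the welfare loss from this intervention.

Competitive equilibrium: 177 − 0.01q = 71 + 0.07q → q* = 1325, p* = 163.75.
At q = 1041: demand price = 177 − 0.01·1041 = 166.59; supply price = 71 + 0.07·1041 = 143.87.
Δq = 1325 − 1041 = 284; wedge = 166.59 − 143.87 = 22.72.
DWL = ½ × 284 × 22.72 = €3226.24 thousand.

€3226.24 thousand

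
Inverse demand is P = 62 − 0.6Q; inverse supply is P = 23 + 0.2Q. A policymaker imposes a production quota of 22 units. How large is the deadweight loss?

286.225

Competitive equilibrium: 62 − 0.6Q = 23 + 0.2Q → Q* = 48.75, P* = 32.75.
At Q = 22: demand price = 62 − 0.6·22 = 48.8; supply price = 23 + 0.2·22 = 27.4.
ΔQ = 48.75 − 22 = 26.75; wedge = 48.8 − 27.4 = 21.4.
Deadweight loss = ½ × 26.75 × 21.4 = 286.225.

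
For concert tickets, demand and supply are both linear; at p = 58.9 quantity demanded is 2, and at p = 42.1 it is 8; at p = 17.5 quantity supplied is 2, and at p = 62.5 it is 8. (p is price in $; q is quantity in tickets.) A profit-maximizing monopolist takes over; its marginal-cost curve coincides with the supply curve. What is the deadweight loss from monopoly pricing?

$8.52

Demand slope = (42.1 − 58.9)/(8 − 2) = −2.8, so p = 64.5 − 2.8q.
Supply slope = (62.5 − 17.5)/(8 − 2) = 7.5, so p = 2.5 + 7.5q.
Competitive equilibrium: 64.5 − 2.8q = 2.5 + 7.5q → q* = 6.01942, p* = 47.64563.
Marginal revenue: MR = 64.5 − 5.6q. Set MR = MC: 64.5 − 5.6q = 2.5 + 7.5q → q_m = 4.73282.
Price p_m = 64.5 − 2.8·4.73282 = 51.2481; MC(q_m) = 2.5 + 7.5·4.73282 = 37.99615.
Competitive q* = 6.01942, so Δq = 1.2866; wedge = 51.2481 − 37.99615 = 13.25195.
Deadweight loss = ½ × 1.2866 × 13.25195 = $8.52.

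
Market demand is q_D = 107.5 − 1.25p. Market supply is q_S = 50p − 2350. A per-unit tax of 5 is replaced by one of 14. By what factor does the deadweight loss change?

7.84

In inverse form: demand p = 86 − 0.8q, supply p = 47 + 0.02q.
Competitive equilibrium: 86 − 0.8q = 47 + 0.02q → q* = 47.561, p* = 47.9512.
For a per-unit tax t: Δq = t/0.82, so DWL = ½·t·(t/0.82) = t²/1.64.
At t = 5: DWL = 15.244. At t = 14: DWL = 119.512.
Ratio = (14/5)² = 7.84.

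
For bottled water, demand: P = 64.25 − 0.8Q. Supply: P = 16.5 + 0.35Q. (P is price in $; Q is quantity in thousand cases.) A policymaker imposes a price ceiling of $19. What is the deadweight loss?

$679.60 thousand

Competitive equilibrium: 64.25 − 0.8Q = 16.5 + 0.35Q → Q* = 41.52174, P* = 31.03261.
At the ceiling P = 19, quantity supplied = (19 − 16.5)/0.35 = 7.14286.
Willingness to pay at Q' = 7.14286: 64.25 − 0.8·7.14286 = 58.53571.
ΔQ = 41.52174 − 7.14286 = 34.37888; wedge = 58.53571 − 19 = 39.53571.
The triangle = ½ × 34.37888 × 39.53571 = $679.60 thousand.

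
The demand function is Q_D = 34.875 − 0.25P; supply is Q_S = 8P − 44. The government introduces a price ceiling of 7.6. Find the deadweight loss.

507.40

In inverse form: demand P = 139.5 − 4Q, supply P = 5.5 + 0.125Q.
Competitive equilibrium: 139.5 − 4Q = 5.5 + 0.125Q → Q* = 32.4848, P* = 9.5606.
At the ceiling P = 7.6, quantity supplied = (7.6 − 5.5)/0.125 = 16.8.
Willingness to pay at Q' = 16.8: 139.5 − 4·16.8 = 72.3.
ΔQ = 32.4848 − 16.8 = 15.6848; wedge = 72.3 − 7.6 = 64.7.
DWL = ½ × 15.6848 × 64.7 = 507.40.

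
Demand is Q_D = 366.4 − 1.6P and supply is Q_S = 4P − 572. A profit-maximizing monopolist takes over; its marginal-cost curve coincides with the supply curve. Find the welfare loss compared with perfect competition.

733.73

In inverse form: demand P = 229 − 0.625Q, supply P = 143 + 0.25Q.
Competitive equilibrium: 229 − 0.625Q = 143 + 0.25Q → Q* = 98.2857, P* = 167.5714.
Marginal revenue: MR = 229 − 1.25Q. Set MR = MC: 229 − 1.25Q = 143 + 0.25Q → Q_m = 57.3333.
Price P_m = 229 − 0.625·57.3333 = 193.1667; MC(Q_m) = 143 + 0.25·57.3333 = 157.3333.
Competitive Q* = 98.2857, so ΔQ = 40.9524; wedge = 193.1667 − 157.3333 = 35.8334.
Deadweight loss = ½ × 40.9524 × 35.8334 = 733.73.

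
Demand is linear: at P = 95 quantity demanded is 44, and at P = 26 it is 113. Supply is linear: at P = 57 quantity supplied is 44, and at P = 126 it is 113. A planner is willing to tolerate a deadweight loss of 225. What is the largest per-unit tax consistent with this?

30

Demand slope = (26 − 95)/(113 − 44) = −1, so P = 139 − Q.
Supply slope = (126 − 57)/(113 − 44) = 1, so P = 13 + Q.
Competitive equilibrium: 139 − Q = 13 + Q → Q* = 63, P* = 76.
A tax t gives ΔQ = t/2 and wedge t, so DWL = t²/4.
t²/4 = 225 → t² = 900 → t = 30.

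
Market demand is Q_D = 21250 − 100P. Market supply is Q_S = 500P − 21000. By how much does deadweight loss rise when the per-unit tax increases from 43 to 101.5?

In inverse form: demand P = 212.5 − 0.01Q, supply P = 42 + 0.002Q.
Competitive equilibrium: 212.5 − 0.01Q = 42 + 0.002Q → Q* = 14208.3333, P* = 70.4167.
For a per-unit tax t: ΔQ = t/0.012, so DWL = ½·t·(t/0.012) = t²/0.024.
At t = 43: DWL = 77041.667. At t = 101.5: DWL = 429260.417.
Increase = 429260.417 − 77041.667 = 352218.75.

352218.75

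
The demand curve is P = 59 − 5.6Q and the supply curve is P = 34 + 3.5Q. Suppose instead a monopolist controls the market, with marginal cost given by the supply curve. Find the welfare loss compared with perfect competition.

Competitive equilibrium: 59 − 5.6Q = 34 + 3.5Q → Q* = 2.7473, P* = 43.6154.
Marginal revenue: MR = 59 − 11.2Q. Set MR = MC: 59 − 11.2Q = 34 + 3.5Q → Q_m = 1.7007.
Price P_m = 59 − 5.6·1.7007 = 49.4761; MC(Q_m) = 34 + 3.5·1.7007 = 39.9525.
Competitive Q* = 2.7473, so ΔQ = 1.0466; wedge = 49.4761 − 39.9525 = 9.5236.
Welfare loss = ½ × 1.0466 × 9.5236 = 4.98.

4.98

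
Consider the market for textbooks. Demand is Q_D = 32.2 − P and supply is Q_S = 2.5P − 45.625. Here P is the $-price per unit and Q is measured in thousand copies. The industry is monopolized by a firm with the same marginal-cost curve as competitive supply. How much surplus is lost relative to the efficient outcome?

$12.07 thousand

In inverse form: demand P = 32.2 − Q, supply P = 18.25 + 0.4Q.
Competitive equilibrium: 32.2 − Q = 18.25 + 0.4Q → Q* = 9.9643, P* = 22.2357.
Marginal revenue: MR = 32.2 − 2Q. Set MR = MC: 32.2 − 2Q = 18.25 + 0.4Q → Q_m = 5.8125.
Price P_m = 32.2 − 1·5.8125 = 26.3875; MC(Q_m) = 18.25 + 0.4·5.8125 = 20.575.
Competitive Q* = 9.9643, so ΔQ = 4.1518; wedge = 26.3875 − 20.575 = 5.8125.
Welfare loss = ½ × 4.1518 × 5.8125 = $12.07 thousand.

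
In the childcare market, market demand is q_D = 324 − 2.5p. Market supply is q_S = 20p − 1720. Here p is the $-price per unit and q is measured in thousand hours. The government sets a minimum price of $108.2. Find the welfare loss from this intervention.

In inverse form: demand p = 129.6 − 0.4q, supply p = 86 + 0.05q.
Competitive equilibrium: 129.6 − 0.4q = 86 + 0.05q → q* = 96.8889, p* = 90.8444.
At the floor p = 108.2, quantity demanded = (129.6 − 108.2)/0.4 = 53.5.
Sellers' marginal cost at q' = 53.5: 86 + 0.05·53.5 = 88.675.
Δq = 96.8889 − 53.5 = 43.3889; wedge = 108.2 − 88.675 = 19.525.
Welfare loss = ½ × 43.3889 × 19.525 = $423.58 thousand.

$423.58 thousand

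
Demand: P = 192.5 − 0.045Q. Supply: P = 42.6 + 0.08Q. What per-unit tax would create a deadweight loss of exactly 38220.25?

Competitive equilibrium: 192.5 − 0.045Q = 42.6 + 0.08Q → Q* = 1199.2, P* = 138.536.
A tax t gives ΔQ = t/0.125 and wedge t, so DWL = t²/0.25.
t²/0.25 = 38220.25 → t² = 9555.0625 → t = 97.75.

97.75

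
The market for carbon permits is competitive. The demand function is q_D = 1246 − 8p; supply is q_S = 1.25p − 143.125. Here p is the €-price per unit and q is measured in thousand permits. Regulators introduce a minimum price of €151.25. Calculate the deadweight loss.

In inverse form: demand p = 155.75 − 0.125q, supply p = 114.5 + 0.8q.
Competitive equilibrium: 155.75 − 0.125q = 114.5 + 0.8q → q* = 44.5946, p* = 150.1757.
At the floor p = 151.25, quantity demanded = (155.75 − 151.25)/0.125 = 36.
Sellers' marginal cost at q' = 36: 114.5 + 0.8·36 = 143.3.
Δq = 44.5946 − 36 = 8.5946; wedge = 151.25 − 143.3 = 7.95.
DWL = ½ × 8.5946 × 7.95 = €34.16 thousand.

€34.16 thousand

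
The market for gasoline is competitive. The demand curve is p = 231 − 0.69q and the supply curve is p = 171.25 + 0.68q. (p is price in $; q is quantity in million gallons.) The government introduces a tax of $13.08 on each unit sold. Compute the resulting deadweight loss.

Competitive equilibrium: 231 − 0.69q = 171.25 + 0.68q → q* = 43.6131, p* = 200.9069.
With the tax, the buyer price exceeds the seller price by 13.08: (231 − 0.69q) − (171.25 + 0.68q) = 13.08 → q' = 34.0657.
Δq = 43.6131 − 34.0657 = 9.5474; the wedge equals the tax, 13.08.
DWL = ½ × 9.5474 × 13.08 = $62.44 million.

$62.44 million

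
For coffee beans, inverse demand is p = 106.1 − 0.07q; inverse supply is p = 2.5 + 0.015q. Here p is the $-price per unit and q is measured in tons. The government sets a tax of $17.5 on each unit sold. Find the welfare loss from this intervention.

Competitive equilibrium: 106.1 − 0.07q = 2.5 + 0.015q → q* = 1218.8235, p* = 20.7824.
With the tax, the buyer price exceeds the seller price by 17.5: (106.1 − 0.07q) − (2.5 + 0.015q) = 17.5 → q' = 1012.9412.
Δq = 1218.8235 − 1012.9412 = 205.8823; the wedge equals the tax, 17.5.
Welfare loss = ½ × 205.8823 × 17.5 = $1801.47.

$1801.47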